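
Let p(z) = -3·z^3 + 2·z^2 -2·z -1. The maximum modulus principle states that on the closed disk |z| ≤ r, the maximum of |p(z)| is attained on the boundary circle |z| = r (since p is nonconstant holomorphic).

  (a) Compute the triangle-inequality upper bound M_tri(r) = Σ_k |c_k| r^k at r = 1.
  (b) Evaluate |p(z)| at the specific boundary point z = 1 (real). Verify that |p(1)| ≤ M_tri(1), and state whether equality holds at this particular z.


Coefficients: c_0 = -1, c_1 = -2, c_2 = 2, c_3 = -3. Radius r = 1.
Part (a). Triangle bound: M_tri(r) = Σ_k |c_k| r^k
  = |-1|·1^0 + |-2|·1^1 + |2|·1^2 + |-3|·1^3
  = 1 + 2 + 2 + 3 = 8.
This bounds M(r) := max_{|z|=r} |p(z)| from above; equality holds iff all terms c_k z^k can be made to align in phase at a single z on |z|=r.
Part (b). At z = 1 (real, on the circle |z| = r):
  p(1) = (-1)·1^0 + (-2)·1^1 + (2)·1^2 + (-3)·1^3 = -4.
  |p(1)| = 4.
Check: |p(1)| = 4 ≤ 8 = M_tri(1). ✓ Equality does not hold at z = 1 (the coefficients have mixed signs, so the terms do not all align in phase there).

M_tri(1) = 8; |p(1)| = 4; equality at z=1: no.


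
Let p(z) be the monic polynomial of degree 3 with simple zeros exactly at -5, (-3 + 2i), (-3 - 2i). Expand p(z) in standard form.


The polynomial is p(z) = ∏_{α ∈ S} (z − α), where S = {-5, (-3 + 2i), (-3 - 2i)}.
Expanding the product yields: p(z) = z^3 + 11·z^2 + 43·z + 65.
Note conjugate pairs combine to real quadratics: (z − (-3+2i))(z − (-3−2i)) = z² + 6z + 13.
The resulting polynomial has degree 3 and real coefficients as required.

p(z) = z^3 + 11·z^2 + 43·z + 65.


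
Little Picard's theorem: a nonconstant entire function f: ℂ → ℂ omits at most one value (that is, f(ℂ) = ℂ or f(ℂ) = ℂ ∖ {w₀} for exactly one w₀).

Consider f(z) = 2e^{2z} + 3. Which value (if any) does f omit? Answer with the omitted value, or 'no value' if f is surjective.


Little Picard bounds the complement of f(ℂ) to at most one point.
e^{2z} is never zero on ℂ, so 2·e^{2z} takes every value in ℂ ∖ {0}. Adding 3 shifts the range to ℂ ∖ {3}. Thus f omits exactly the value 3.

Omitted value: 3.


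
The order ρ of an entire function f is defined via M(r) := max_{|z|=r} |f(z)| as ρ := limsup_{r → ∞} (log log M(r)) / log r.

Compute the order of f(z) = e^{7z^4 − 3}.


|e^{7z^4 − 3}| = e^{Re(7·z^4) + -3} ≤ e^{7|z|^4 + -3} = e^{7r^4 + -3} on |z| = r, so ρ ≤ 4. Choosing z on |z|=r so that 7·z^4 is real positive (always possible by picking arg z appropriately) gives |f(z)| = e^{7r^4 + -3}, matching the bound. The additive constant -3 does not affect log log M(r) ~ 4·log r. Hence ρ = 4.
Therefore ρ = 4.

Order ρ = 4.


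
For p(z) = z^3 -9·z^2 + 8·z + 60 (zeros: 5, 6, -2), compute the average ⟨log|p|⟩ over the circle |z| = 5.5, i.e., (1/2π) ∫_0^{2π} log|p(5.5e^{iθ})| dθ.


Zeros: -2, 5, 6; r = 5.5.
Inside |z| < r: -2, 5. Outside (|z| ≥ r): 6.
p(0) = 60, so log|p(0)| = log(60) = 4.0943.
Apply Jensen: I(r) = log|p(0)| + Σ_k log(r/|z_k|), summed over zeros inside |z| < r.
  log(r/|z_k|) for z_k = 5: log(5.5/5) = 0.0953
  log(r/|z_k|) for z_k = -2: log(5.5/2) = 1.0116
  Outside zeros (6) contribute nothing to the Jensen sum.
Sum over inside zeros: 1.1069.
I(r) = log|p(0)| + (inside sum) = 4.0943 + 1.1069 = 5.2013.
Note: since some zeros are outside |z| ≤ r, the simplified n·log(r) form does NOT apply — only the inside zeros contribute.

I(r) ≈ 5.2013.


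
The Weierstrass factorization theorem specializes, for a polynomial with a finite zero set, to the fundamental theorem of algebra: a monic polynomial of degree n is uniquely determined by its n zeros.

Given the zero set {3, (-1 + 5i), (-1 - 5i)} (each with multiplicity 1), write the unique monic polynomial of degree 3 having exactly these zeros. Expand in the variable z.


The polynomial is p(z) = ∏_{α ∈ S} (z − α), where S = {3, (-1 + 5i), (-1 - 5i)}.
Expanding the product yields: p(z) = z^3 -z^2 + 20·z -78.
Note conjugate pairs combine to real quadratics: (z − (-1+5i))(z − (-1−5i)) = z² + 2z + 26.
The resulting polynomial has degree 3 and real coefficients as required.

p(z) = z^3 -z^2 + 20·z -78.


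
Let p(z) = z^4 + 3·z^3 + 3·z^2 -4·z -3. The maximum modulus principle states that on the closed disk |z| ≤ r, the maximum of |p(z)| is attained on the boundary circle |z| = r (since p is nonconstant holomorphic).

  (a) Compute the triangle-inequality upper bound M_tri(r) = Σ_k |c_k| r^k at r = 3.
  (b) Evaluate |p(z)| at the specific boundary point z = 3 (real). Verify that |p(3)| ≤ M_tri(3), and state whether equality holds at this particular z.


Coefficients: c_0 = -3, c_1 = -4, c_2 = 3, c_3 = 3, c_4 = 1. Radius r = 3.
Part (a). Triangle bound: M_tri(r) = Σ_k |c_k| r^k
  = |-3|·3^0 + |-4|·3^1 + |3|·3^2 + |3|·3^3 + |1|·3^4
  = 3 + 12 + 27 + 81 + 81 = 204.
This bounds M(r) := max_{|z|=r} |p(z)| from above; equality holds iff all terms c_k z^k can be made to align in phase at a single z on |z|=r.
Part (b). At z = 3 (real, on the circle |z| = r):
  p(3) = (-3)·3^0 + (-4)·3^1 + (3)·3^2 + (3)·3^3 + (1)·3^4 = 174.
  |p(3)| = 174.
Check: |p(3)| = 174 ≤ 204 = M_tri(3). ✓ Equality does not hold at z = 3 (the coefficients have mixed signs, so the terms do not all align in phase there).

M_tri(3) = 204; |p(3)| = 174; equality at z=3: no.


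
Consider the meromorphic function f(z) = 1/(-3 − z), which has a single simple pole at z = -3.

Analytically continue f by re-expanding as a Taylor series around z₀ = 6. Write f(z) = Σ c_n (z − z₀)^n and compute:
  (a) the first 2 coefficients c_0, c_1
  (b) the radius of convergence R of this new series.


Let w = z − z₀, so z = z₀ + w.
Then -3 − z = -3 − (z₀ + w) = (-3 − z₀) − w = -9 − w.
f(z) = 1/(-9 − w) = (1/(-9)) · 1/(1 − w/(-9)) = Σ_{n≥0} w^n / (-9)^(n+1).
So c_n = 1/(-9)^(n+1):
  c_0 = 1/(-9)^1 = -1/9.
  c_1 = 1/(-9)^2 = 1/81.
The series is valid for |w/d| < 1, i.e. |z − z₀| < |d|.
Radius of convergence: R = |-3 − z₀| = |-9| = 9 (distance from z₀ to the singularity z = -3).

c_0 = -1/9, c_1 = 1/81; R = 9.


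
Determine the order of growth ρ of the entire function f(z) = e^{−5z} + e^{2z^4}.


Each summand is entire of order 1 and 4 respectively (as in the single-exponential case). The order of a sum is at most the max of the orders, so ρ ≤ 4. For the lower bound: on |z|=r choose arg z so that 2z^4 is real positive; then |e^{2z^4}| = e^{2r^4} while |e^{-5z}| ≤ e^{5r^1} = o(e^{2r^4}). So |f| ≥ e^{2r^4}(1 − o(1)) and ρ ≥ 4. Hence ρ = max(1, 4) = 4.
Therefore ρ = 4.

Order ρ = 4.


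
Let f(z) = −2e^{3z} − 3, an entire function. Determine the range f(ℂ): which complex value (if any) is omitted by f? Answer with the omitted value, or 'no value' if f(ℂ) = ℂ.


Little Picard bounds the complement of f(ℂ) to at most one point.
e^{3z} is never zero on ℂ, so -2·e^{3z} takes every value in ℂ ∖ {0}. Adding -3 shifts the range to ℂ ∖ {-3}. Thus f omits exactly the value -3.

Omitted value: -3.


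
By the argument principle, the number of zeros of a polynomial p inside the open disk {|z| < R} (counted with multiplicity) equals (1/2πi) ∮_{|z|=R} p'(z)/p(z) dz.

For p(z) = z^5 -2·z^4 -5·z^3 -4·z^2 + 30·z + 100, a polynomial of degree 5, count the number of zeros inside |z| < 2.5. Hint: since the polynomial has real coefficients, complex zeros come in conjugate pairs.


The zeros of p are: (3 + 1i), (3 - 1i), (-1 + 2i), (-1 - 2i), -2.
Their magnitudes are: 3.162, 3.162, 2.236, 2.236, 2.
Zeros with |z| < R = 2.5: (-1 + 2i), (-1 - 2i), -2.
Count = 3.
By the argument principle, (1/2πi) ∮_{|z|=R} p'(z)/p(z) dz equals exactly this count.

Number of zeros inside |z| < 2.5: 3.


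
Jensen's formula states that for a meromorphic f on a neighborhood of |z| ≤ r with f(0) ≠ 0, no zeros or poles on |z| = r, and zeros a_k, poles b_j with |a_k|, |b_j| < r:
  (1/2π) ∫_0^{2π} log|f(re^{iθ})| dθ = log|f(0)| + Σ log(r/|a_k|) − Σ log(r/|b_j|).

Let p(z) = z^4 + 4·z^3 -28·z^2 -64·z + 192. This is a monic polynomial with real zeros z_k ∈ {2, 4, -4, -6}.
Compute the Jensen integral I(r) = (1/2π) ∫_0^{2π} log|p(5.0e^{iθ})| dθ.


Zeros: -6, -4, 2, 4; r = 5.0.
Inside |z| < r: -4, 2, 4. Outside (|z| ≥ r): -6.
p(0) = 192, so log|p(0)| = log(192) = 5.2575.
Apply Jensen: I(r) = log|p(0)| + Σ_k log(r/|z_k|), summed over zeros inside |z| < r.
  log(r/|z_k|) for z_k = 2: log(5.0/2) = 0.9163
  log(r/|z_k|) for z_k = 4: log(5.0/4) = 0.2231
  log(r/|z_k|) for z_k = -4: log(5.0/4) = 0.2231
  Outside zeros (-6) contribute nothing to the Jensen sum.
Sum over inside zeros: 1.3626.
I(r) = log|p(0)| + (inside sum) = 5.2575 + 1.3626 = 6.6201.
Note: since some zeros are outside |z| ≤ r, the simplified n·log(r) form does NOT apply — only the inside zeros contribute.

I(r) ≈ 6.6201.


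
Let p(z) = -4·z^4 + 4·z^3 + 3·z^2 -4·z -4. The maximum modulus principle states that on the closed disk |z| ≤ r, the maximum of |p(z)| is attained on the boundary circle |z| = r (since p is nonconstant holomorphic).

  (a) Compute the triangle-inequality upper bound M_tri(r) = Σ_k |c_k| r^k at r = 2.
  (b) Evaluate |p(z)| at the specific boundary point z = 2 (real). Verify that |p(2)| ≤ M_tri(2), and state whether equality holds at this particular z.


Coefficients: c_0 = -4, c_1 = -4, c_2 = 3, c_3 = 4, c_4 = -4. Radius r = 2.
Part (a). Triangle bound: M_tri(r) = Σ_k |c_k| r^k
  = |-4|·2^0 + |-4|·2^1 + |3|·2^2 + |4|·2^3 + |-4|·2^4
  = 4 + 8 + 12 + 32 + 64 = 120.
This bounds M(r) := max_{|z|=r} |p(z)| from above; equality holds iff all terms c_k z^k can be made to align in phase at a single z on |z|=r.
Part (b). At z = 2 (real, on the circle |z| = r):
  p(2) = (-4)·2^0 + (-4)·2^1 + (3)·2^2 + (4)·2^3 + (-4)·2^4 = -32.
  |p(2)| = 32.
Check: |p(2)| = 32 ≤ 120 = M_tri(2). ✓ Equality does not hold at z = 2 (the coefficients have mixed signs, so the terms do not all align in phase there).

M_tri(2) = 120; |p(2)| = 32; equality at z=2: no.


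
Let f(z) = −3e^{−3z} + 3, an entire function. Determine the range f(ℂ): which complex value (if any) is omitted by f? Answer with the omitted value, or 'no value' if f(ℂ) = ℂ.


Little Picard bounds the complement of f(ℂ) to at most one point.
e^{−3z} is never zero on ℂ, so -3·e^{−3z} takes every value in ℂ ∖ {0}. Adding 3 shifts the range to ℂ ∖ {3}. Thus f omits exactly the value 3.

Omitted value: 3.


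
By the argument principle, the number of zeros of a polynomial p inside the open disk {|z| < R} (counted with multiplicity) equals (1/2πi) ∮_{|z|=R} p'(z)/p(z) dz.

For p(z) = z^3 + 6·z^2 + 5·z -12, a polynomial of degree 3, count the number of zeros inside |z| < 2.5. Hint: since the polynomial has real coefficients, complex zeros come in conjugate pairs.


The zeros of p are: -4, -3, 1.
Their magnitudes are: 4, 3, 1.
Zeros with |z| < R = 2.5: 1.
Count = 1.
By the argument principle, (1/2πi) ∮_{|z|=R} p'(z)/p(z) dz equals exactly this count.

Number of zeros inside |z| < 2.5: 1.


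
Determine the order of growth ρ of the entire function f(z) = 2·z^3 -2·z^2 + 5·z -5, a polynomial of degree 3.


|f(z)| ≤ Σ|c_k|·r^k = O(r^3) as r → ∞. Polynomial growth is O(e^{r^ε}) for every ε > 0 (since r^3/e^{r^ε} → 0), so ρ ≤ ε for all ε > 0, i.e. ρ = 0. Every nonconstant polynomial has order 0.
Therefore ρ = 0.

Order ρ = 0.


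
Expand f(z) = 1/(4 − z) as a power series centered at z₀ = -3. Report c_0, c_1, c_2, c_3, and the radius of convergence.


Let w = z − z₀, so z = z₀ + w.
Then 4 − z = 4 − (z₀ + w) = (4 − z₀) − w = 7 − w.
f(z) = 1/(7 − w) = (1/(7)) · 1/(1 − w/(7)) = Σ_{n≥0} w^n / (7)^(n+1).
So c_n = 1/(7)^(n+1):
  c_0 = 1/(7)^1 = 1/7.
  c_1 = 1/(7)^2 = 1/49.
  c_2 = 1/(7)^3 = 1/343.
  c_3 = 1/(7)^4 = 1/2401.
The series is valid for |w/d| < 1, i.e. |z − z₀| < |d|.
Radius of convergence: R = |4 − z₀| = |7| = 7 (distance from z₀ to the singularity z = 4).

c_0 = 1/7, c_1 = 1/49, c_2 = 1/343, c_3 = 1/2401; R = 7.


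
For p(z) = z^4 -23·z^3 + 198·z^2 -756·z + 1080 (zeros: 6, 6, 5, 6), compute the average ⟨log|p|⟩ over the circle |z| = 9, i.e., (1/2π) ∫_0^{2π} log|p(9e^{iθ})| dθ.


Zeros: 5, 6, 6, 6; r = 9.
Inside |z| < r: 5, 6, 6, 6. Outside (|z| ≥ r): ∅.
p(0) = 1080, so log|p(0)| = log(1080) = 6.9847.
Apply Jensen: I(r) = log|p(0)| + Σ_k log(r/|z_k|), summed over zeros inside |z| < r.
  log(r/|z_k|) for z_k = 6: log(9/6) = 0.4055
  log(r/|z_k|) for z_k = 6: log(9/6) = 0.4055
  log(r/|z_k|) for z_k = 5: log(9/5) = 0.5878
  log(r/|z_k|) for z_k = 6: log(9/6) = 0.4055
Sum over inside zeros: 1.8042.
I(r) = log|p(0)| + (inside sum) = 6.9847 + 1.8042 = 8.7889.
Closed form (all zeros inside, monic): I(r) = n·log(r) = 4·log(9) = 8.7889. ✓

I(r) ≈ 8.7889.


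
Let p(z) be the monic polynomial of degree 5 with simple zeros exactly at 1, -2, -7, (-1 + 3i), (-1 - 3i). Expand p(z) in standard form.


The polynomial is p(z) = ∏_{α ∈ S} (z − α), where S = {1, -2, -7, (-1 + 3i), (-1 - 3i)}.
Expanding the product yields: p(z) = z^5 + 10·z^4 + 31·z^3 + 76·z^2 + 22·z -140.
Note conjugate pairs combine to real quadratics: (z − (-1+3i))(z − (-1−3i)) = z² + 2z + 10.
The resulting polynomial has degree 5 and real coefficients as required.

p(z) = z^5 + 10·z^4 + 31·z^3 + 76·z^2 + 22·z -140.


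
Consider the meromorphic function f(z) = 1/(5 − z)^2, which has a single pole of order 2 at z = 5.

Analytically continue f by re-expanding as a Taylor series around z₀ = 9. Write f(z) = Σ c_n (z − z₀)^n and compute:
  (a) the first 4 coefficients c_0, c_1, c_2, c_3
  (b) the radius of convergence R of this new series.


Let w = z − z₀, so z = z₀ + w.
Then 5 − z = 5 − (z₀ + w) = (5 − z₀) − w = -4 − w.
f(z) = 1/(-4 − w)^2 = (1/(-4)^2) · (1 − w/(-4))^{−2}.
By the binomial series (1−u)^{−2} = Σ_{n≥0} C(n+1, 1) u^n for |u|<1, with u = w/(-4):
  c_n = C(n+1, 1) / (-4)^(n+2).
  c_0 = 1/(-4)^2 = 1/16.
  c_1 = 2/(-4)^3 = -1/32.
  c_2 = 3/(-4)^4 = 3/256.
  c_3 = 4/(-4)^5 = -1/256.
The series is valid for |w/d| < 1, i.e. |z − z₀| < |d|.
Radius of convergence: R = |5 − z₀| = |-4| = 4 (distance from z₀ to the singularity z = 5).

c_0 = 1/16, c_1 = -1/32, c_2 = 3/256, c_3 = -1/256; R = 4.


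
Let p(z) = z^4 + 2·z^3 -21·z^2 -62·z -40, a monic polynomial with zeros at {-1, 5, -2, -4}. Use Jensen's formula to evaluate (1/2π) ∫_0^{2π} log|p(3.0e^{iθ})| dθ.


Zeros: -4, -2, -1, 5; r = 3.0.
Inside |z| < r: -2, -1. Outside (|z| ≥ r): -4, 5.
p(0) = -40, so log|p(0)| = log(40) = 3.6889.
Apply Jensen: I(r) = log|p(0)| + Σ_k log(r/|z_k|), summed over zeros inside |z| < r.
  log(r/|z_k|) for z_k = -1: log(3.0/1) = 1.0986
  log(r/|z_k|) for z_k = -2: log(3.0/2) = 0.4055
  Outside zeros (-4, 5) contribute nothing to the Jensen sum.
Sum over inside zeros: 1.5041.
I(r) = log|p(0)| + (inside sum) = 3.6889 + 1.5041 = 5.1930.
Note: since some zeros are outside |z| ≤ r, the simplified n·log(r) form does NOT apply — only the inside zeros contribute.

I(r) ≈ 5.1930.


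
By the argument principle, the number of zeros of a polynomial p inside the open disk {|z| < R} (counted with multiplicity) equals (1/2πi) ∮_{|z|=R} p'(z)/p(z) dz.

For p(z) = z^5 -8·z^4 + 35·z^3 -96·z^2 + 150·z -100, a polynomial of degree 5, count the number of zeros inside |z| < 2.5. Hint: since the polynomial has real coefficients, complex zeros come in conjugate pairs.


The zeros of p are: 2, (1 + 3i), (1 - 3i), (2 + 1i), (2 - 1i).
Their magnitudes are: 2, 3.162, 3.162, 2.236, 2.236.
Zeros with |z| < R = 2.5: 2, (2 + 1i), (2 - 1i).
Count = 3.
By the argument principle, (1/2πi) ∮_{|z|=R} p'(z)/p(z) dz equals exactly this count.

Number of zeros inside |z| < 2.5: 3.


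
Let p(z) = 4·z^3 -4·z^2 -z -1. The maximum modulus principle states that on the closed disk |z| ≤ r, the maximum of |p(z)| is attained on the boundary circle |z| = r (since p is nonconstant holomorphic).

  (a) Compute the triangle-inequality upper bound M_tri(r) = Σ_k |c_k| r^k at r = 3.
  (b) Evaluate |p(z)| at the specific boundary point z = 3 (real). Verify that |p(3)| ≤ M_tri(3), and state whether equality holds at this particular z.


Coefficients: c_0 = -1, c_1 = -1, c_2 = -4, c_3 = 4. Radius r = 3.
Part (a). Triangle bound: M_tri(r) = Σ_k |c_k| r^k
  = |-1|·3^0 + |-1|·3^1 + |-4|·3^2 + |4|·3^3
  = 1 + 3 + 36 + 108 = 148.
This bounds M(r) := max_{|z|=r} |p(z)| from above; equality holds iff all terms c_k z^k can be made to align in phase at a single z on |z|=r.
Part (b). At z = 3 (real, on the circle |z| = r):
  p(3) = (-1)·3^0 + (-1)·3^1 + (-4)·3^2 + (4)·3^3 = 68.
  |p(3)| = 68.
Check: |p(3)| = 68 ≤ 148 = M_tri(3). ✓ Equality does not hold at z = 3 (the coefficients have mixed signs, so the terms do not all align in phase there).

M_tri(3) = 148; |p(3)| = 68; equality at z=3: no.


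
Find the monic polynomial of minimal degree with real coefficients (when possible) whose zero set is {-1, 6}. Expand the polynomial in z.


The polynomial is p(z) = ∏_{α ∈ S} (z − α), where S = {-1, 6}.
Expanding the product yields: p(z) = z^2 -5·z -6.
The resulting polynomial has degree 2 and real coefficients as required.

p(z) = z^2 -5·z -6.


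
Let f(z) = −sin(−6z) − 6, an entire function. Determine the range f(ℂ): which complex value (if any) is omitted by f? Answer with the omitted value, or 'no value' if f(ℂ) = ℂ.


Little Picard bounds the complement of f(ℂ) to at most one point.
sin is entire and surjective onto ℂ: for every w ∈ ℂ, sin(ζ) = w has a solution ζ ∈ ℂ (e.g., via the complex inverse arcsin). With ζ = −6z this gives z = ζ/(-6). Then -1·sin(−6z) takes every value in -1·ℂ = ℂ, and adding -6 is a bijection of ℂ. So f is surjective and omits no value. (Note: only on the real line is sin bounded by [−1, 1].)

Omitted value: no value.


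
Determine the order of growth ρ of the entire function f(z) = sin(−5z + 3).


sin(w) is a linear combination of e^{iw} and e^{−iw} (or e^w, e^{−w} in the hyperbolic case), so |sin(w)| ≤ e^{|w|}. With w = −5z + 3, |w| ≤ 5|z| + 3 = 5r + 3 on |z| = r, giving M(r) ≤ e^{5r + 3}, so ρ ≤ 1. On a suitable ray (z = it for sin/cos; z = t for sinh/cosh, t real → ∞), |sin(−5z + 3)| grows like e^{5|t|}/2, so ρ ≥ 1. Hence ρ = 1.
Therefore ρ = 1.

Order ρ = 1.


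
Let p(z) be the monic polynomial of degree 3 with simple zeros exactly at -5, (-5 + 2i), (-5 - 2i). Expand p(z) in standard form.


The polynomial is p(z) = ∏_{α ∈ S} (z − α), where S = {-5, (-5 + 2i), (-5 - 2i)}.
Expanding the product yields: p(z) = z^3 + 15·z^2 + 79·z + 145.
Note conjugate pairs combine to real quadratics: (z − (-5+2i))(z − (-5−2i)) = z² + 10z + 29.
The resulting polynomial has degree 3 and real coefficients as required.

p(z) = z^3 + 15·z^2 + 79·z + 145.


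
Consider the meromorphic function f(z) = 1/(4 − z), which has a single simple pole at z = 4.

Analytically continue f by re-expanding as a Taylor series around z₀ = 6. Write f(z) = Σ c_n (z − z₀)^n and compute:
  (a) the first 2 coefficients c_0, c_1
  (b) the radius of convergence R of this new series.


Let w = z − z₀, so z = z₀ + w.
Then 4 − z = 4 − (z₀ + w) = (4 − z₀) − w = -2 − w.
f(z) = 1/(-2 − w) = (1/(-2)) · 1/(1 − w/(-2)) = Σ_{n≥0} w^n / (-2)^(n+1).
So c_n = 1/(-2)^(n+1):
  c_0 = 1/(-2)^1 = -1/2.
  c_1 = 1/(-2)^2 = 1/4.
The series is valid for |w/d| < 1, i.e. |z − z₀| < |d|.
Radius of convergence: R = |4 − z₀| = |-2| = 2 (distance from z₀ to the singularity z = 4).

c_0 = -1/2, c_1 = 1/4; R = 2.


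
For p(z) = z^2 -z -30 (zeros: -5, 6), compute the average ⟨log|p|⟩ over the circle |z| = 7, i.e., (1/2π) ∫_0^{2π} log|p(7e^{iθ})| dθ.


Zeros: -5, 6; r = 7.
Inside |z| < r: -5, 6. Outside (|z| ≥ r): ∅.
p(0) = -30, so log|p(0)| = log(30) = 3.4012.
Apply Jensen: I(r) = log|p(0)| + Σ_k log(r/|z_k|), summed over zeros inside |z| < r.
  log(r/|z_k|) for z_k = -5: log(7/5) = 0.3365
  log(r/|z_k|) for z_k = 6: log(7/6) = 0.1542
Sum over inside zeros: 0.4906.
I(r) = log|p(0)| + (inside sum) = 3.4012 + 0.4906 = 3.8918.
Closed form (all zeros inside, monic): I(r) = n·log(r) = 2·log(7) = 3.8918. ✓

I(r) ≈ 3.8918.


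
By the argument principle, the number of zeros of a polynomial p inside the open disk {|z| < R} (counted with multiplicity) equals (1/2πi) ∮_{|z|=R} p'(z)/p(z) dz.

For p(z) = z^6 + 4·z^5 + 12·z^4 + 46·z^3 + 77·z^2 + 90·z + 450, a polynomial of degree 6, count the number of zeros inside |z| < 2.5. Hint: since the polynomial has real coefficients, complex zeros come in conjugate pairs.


The zeros of p are: (1 + 2i), (1 - 2i), (-3 + 1i), (-3 - 1i), (0 + 3i), (0 - 3i).
Their magnitudes are: 2.236, 2.236, 3.162, 3.162, 3, 3.
Zeros with |z| < R = 2.5: (1 + 2i), (1 - 2i).
Count = 2.
By the argument principle, (1/2πi) ∮_{|z|=R} p'(z)/p(z) dz equals exactly this count.

Number of zeros inside |z| < 2.5: 2.


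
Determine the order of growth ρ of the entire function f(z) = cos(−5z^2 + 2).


Write cos(w) = (e^{iw} ± e^{−iw})/(2 or 2i), so |cos(w)| ≤ e^{|w|}. With w = −5z^2 + 2, |w| ≤ 5r^2 + 2 on |z|=r, giving M(r) ≤ e^{5r^2 + 2} and ρ ≤ 2. For the lower bound, choose z on |z|=r with -5z^2 purely imaginary of modulus 5r^2; then |cos(−5z^2 + 2)| grows like e^{5r^2}/2, so ρ ≥ 2. Hence ρ = 2.
Therefore ρ = 2.

Order ρ = 2.


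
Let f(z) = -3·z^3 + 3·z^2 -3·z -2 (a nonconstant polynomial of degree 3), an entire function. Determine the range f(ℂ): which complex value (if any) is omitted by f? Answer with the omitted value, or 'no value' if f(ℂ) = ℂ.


Little Picard bounds the complement of f(ℂ) to at most one point.
For every w ∈ ℂ, the equation p(z) − w = 0 is a nonconstant polynomial in z and hence has at least one root by the fundamental theorem of algebra. So p is surjective onto ℂ, omitting no value.

Omitted value: no value.


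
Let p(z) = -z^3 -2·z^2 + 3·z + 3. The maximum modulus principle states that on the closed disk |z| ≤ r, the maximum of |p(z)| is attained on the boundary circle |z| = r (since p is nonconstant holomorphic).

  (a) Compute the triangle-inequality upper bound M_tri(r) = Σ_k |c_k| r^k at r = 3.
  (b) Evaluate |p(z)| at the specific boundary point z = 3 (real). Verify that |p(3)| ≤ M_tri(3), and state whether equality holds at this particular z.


Coefficients: c_0 = 3, c_1 = 3, c_2 = -2, c_3 = -1. Radius r = 3.
Part (a). Triangle bound: M_tri(r) = Σ_k |c_k| r^k
  = |3|·3^0 + |3|·3^1 + |-2|·3^2 + |-1|·3^3
  = 3 + 9 + 18 + 27 = 57.
This bounds M(r) := max_{|z|=r} |p(z)| from above; equality holds iff all terms c_k z^k can be made to align in phase at a single z on |z|=r.
Part (b). At z = 3 (real, on the circle |z| = r):
  p(3) = (3)·3^0 + (3)·3^1 + (-2)·3^2 + (-1)·3^3 = -33.
  |p(3)| = 33.
Check: |p(3)| = 33 ≤ 57 = M_tri(3). ✓ Equality does not hold at z = 3 (the coefficients have mixed signs, so the terms do not all align in phase there).

M_tri(3) = 57; |p(3)| = 33; equality at z=3: no.


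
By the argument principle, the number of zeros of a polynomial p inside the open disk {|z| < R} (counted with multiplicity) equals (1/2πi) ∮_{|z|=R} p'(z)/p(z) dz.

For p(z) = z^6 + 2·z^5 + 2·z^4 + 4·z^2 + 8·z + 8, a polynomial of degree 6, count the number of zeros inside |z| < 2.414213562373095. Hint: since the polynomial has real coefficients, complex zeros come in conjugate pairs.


The zeros of p are: (-1 + 1i), (-1 - 1i), (1 + 1i), (1 - 1i), (-1 + 1i), (-1 - 1i).
Their magnitudes are: 1.414, 1.414, 1.414, 1.414, 1.414, 1.414.
Zeros with |z| < R = 2.414213562373095: (-1 + 1i), (-1 - 1i), (1 + 1i), (1 - 1i), (-1 + 1i), (-1 - 1i).
Count = 6.
By the argument principle, (1/2πi) ∮_{|z|=R} p'(z)/p(z) dz equals exactly this count.

Number of zeros inside |z| < 2.414213562373095: 6.


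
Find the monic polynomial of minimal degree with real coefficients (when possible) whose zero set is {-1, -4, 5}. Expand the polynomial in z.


The polynomial is p(z) = ∏_{α ∈ S} (z − α), where S = {-1, -4, 5}.
Expanding the product yields: p(z) = z^3 -21·z -20.
The resulting polynomial has degree 3 and real coefficients as required.

p(z) = z^3 -21·z -20.


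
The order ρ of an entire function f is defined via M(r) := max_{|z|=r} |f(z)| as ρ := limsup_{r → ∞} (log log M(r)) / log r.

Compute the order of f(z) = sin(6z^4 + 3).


Write sin(w) = (e^{iw} ± e^{−iw})/(2 or 2i), so |sin(w)| ≤ e^{|w|}. With w = 6z^4 + 3, |w| ≤ 6r^4 + 3 on |z|=r, giving M(r) ≤ e^{6r^4 + 3} and ρ ≤ 4. For the lower bound, choose z on |z|=r with 6z^4 purely imaginary of modulus 6r^4; then |sin(6z^4 + 3)| grows like e^{6r^4}/2, so ρ ≥ 4. Hence ρ = 4.
Therefore ρ = 4.

Order ρ = 4.


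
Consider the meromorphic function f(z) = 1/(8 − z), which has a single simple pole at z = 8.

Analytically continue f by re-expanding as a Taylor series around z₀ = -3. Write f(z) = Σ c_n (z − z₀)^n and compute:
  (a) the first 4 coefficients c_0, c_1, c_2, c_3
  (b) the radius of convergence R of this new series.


Let w = z − z₀, so z = z₀ + w.
Then 8 − z = 8 − (z₀ + w) = (8 − z₀) − w = 11 − w.
f(z) = 1/(11 − w) = (1/(11)) · 1/(1 − w/(11)) = Σ_{n≥0} w^n / (11)^(n+1).
So c_n = 1/(11)^(n+1):
  c_0 = 1/(11)^1 = 1/11.
  c_1 = 1/(11)^2 = 1/121.
  c_2 = 1/(11)^3 = 1/1331.
  c_3 = 1/(11)^4 = 1/14641.
The series is valid for |w/d| < 1, i.e. |z − z₀| < |d|.
Radius of convergence: R = |8 − z₀| = |11| = 11 (distance from z₀ to the singularity z = 8).

c_0 = 1/11, c_1 = 1/121, c_2 = 1/1331, c_3 = 1/14641; R = 11.


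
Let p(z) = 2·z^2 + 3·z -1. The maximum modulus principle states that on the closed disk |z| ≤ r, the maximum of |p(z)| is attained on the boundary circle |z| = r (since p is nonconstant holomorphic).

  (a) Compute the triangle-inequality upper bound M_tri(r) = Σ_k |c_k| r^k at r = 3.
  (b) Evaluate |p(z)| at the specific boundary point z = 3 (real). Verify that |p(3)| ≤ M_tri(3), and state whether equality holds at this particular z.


Coefficients: c_0 = -1, c_1 = 3, c_2 = 2. Radius r = 3.
Part (a). Triangle bound: M_tri(r) = Σ_k |c_k| r^k
  = |-1|·3^0 + |3|·3^1 + |2|·3^2
  = 1 + 9 + 18 = 28.
This bounds M(r) := max_{|z|=r} |p(z)| from above; equality holds iff all terms c_k z^k can be made to align in phase at a single z on |z|=r.
Part (b). At z = 3 (real, on the circle |z| = r):
  p(3) = (-1)·3^0 + (3)·3^1 + (2)·3^2 = 26.
  |p(3)| = 26.
Check: |p(3)| = 26 ≤ 28 = M_tri(3). ✓ Equality does not hold at z = 3 (the coefficients have mixed signs, so the terms do not all align in phase there).

M_tri(3) = 28; |p(3)| = 26; equality at z=3: no.


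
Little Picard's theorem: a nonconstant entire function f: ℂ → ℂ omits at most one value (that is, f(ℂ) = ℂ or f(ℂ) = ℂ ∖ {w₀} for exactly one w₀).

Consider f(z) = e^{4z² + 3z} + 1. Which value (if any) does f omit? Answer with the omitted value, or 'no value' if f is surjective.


Little Picard bounds the complement of f(ℂ) to at most one point.
The exponent g(z) = 4z² + 3z is a nonconstant polynomial, hence surjective onto ℂ. So e^{g(z)} takes every value in {e^w : w ∈ ℂ} = ℂ ∖ {0}. Adding 1 shifts the range to ℂ ∖ {1}. f omits exactly 1.

Omitted value: 1.


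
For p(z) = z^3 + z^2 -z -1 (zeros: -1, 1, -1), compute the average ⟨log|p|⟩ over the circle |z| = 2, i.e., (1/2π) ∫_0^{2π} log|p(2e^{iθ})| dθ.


Zeros: -1, -1, 1; r = 2.
Inside |z| < r: -1, -1, 1. Outside (|z| ≥ r): ∅.
p(0) = -1, so log|p(0)| = log(1) = 0.0000.
Apply Jensen: I(r) = log|p(0)| + Σ_k log(r/|z_k|), summed over zeros inside |z| < r.
  log(r/|z_k|) for z_k = -1: log(2/1) = 0.6931
  log(r/|z_k|) for z_k = 1: log(2/1) = 0.6931
  log(r/|z_k|) for z_k = -1: log(2/1) = 0.6931
Sum over inside zeros: 2.0794.
I(r) = log|p(0)| + (inside sum) = 0.0000 + 2.0794 = 2.0794.
Closed form (all zeros inside, monic): I(r) = n·log(r) = 3·log(2) = 2.0794. ✓

I(r) ≈ 2.0794.


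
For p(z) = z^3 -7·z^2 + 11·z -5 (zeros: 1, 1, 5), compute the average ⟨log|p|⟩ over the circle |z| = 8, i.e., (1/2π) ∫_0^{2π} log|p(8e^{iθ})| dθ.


Zeros: 1, 1, 5; r = 8.
Inside |z| < r: 1, 1, 5. Outside (|z| ≥ r): ∅.
p(0) = -5, so log|p(0)| = log(5) = 1.6094.
Apply Jensen: I(r) = log|p(0)| + Σ_k log(r/|z_k|), summed over zeros inside |z| < r.
  log(r/|z_k|) for z_k = 1: log(8/1) = 2.0794
  log(r/|z_k|) for z_k = 1: log(8/1) = 2.0794
  log(r/|z_k|) for z_k = 5: log(8/5) = 0.4700
Sum over inside zeros: 4.6289.
I(r) = log|p(0)| + (inside sum) = 1.6094 + 4.6289 = 6.2383.
Closed form (all zeros inside, monic): I(r) = n·log(r) = 3·log(8) = 6.2383. ✓

I(r) ≈ 6.2383.


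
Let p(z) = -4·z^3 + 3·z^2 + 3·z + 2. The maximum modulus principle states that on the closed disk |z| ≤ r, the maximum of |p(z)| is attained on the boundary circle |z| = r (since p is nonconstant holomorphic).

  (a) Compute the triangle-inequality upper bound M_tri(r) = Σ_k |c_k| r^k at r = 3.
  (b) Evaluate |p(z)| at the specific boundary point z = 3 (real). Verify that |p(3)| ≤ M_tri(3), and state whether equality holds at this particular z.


Coefficients: c_0 = 2, c_1 = 3, c_2 = 3, c_3 = -4. Radius r = 3.
Part (a). Triangle bound: M_tri(r) = Σ_k |c_k| r^k
  = |2|·3^0 + |3|·3^1 + |3|·3^2 + |-4|·3^3
  = 2 + 9 + 27 + 108 = 146.
This bounds M(r) := max_{|z|=r} |p(z)| from above; equality holds iff all terms c_k z^k can be made to align in phase at a single z on |z|=r.
Part (b). At z = 3 (real, on the circle |z| = r):
  p(3) = (2)·3^0 + (3)·3^1 + (3)·3^2 + (-4)·3^3 = -70.
  |p(3)| = 70.
Check: |p(3)| = 70 ≤ 146 = M_tri(3). ✓ Equality does not hold at z = 3 (the coefficients have mixed signs, so the terms do not all align in phase there).

M_tri(3) = 146; |p(3)| = 70; equality at z=3: no.


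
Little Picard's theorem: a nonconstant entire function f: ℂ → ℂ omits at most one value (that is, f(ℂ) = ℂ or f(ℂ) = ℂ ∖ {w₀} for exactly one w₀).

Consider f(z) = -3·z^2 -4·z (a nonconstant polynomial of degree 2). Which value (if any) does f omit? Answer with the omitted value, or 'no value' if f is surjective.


Little Picard bounds the complement of f(ℂ) to at most one point.
For every w ∈ ℂ, the equation p(z) − w = 0 is a nonconstant polynomial in z and hence has at least one root by the fundamental theorem of algebra. So p is surjective onto ℂ, omitting no value.

Omitted value: no value.


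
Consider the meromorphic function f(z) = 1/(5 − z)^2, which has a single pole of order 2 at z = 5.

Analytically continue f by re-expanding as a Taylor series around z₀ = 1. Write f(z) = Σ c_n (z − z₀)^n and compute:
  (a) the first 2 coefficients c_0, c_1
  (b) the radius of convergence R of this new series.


Let w = z − z₀, so z = z₀ + w.
Then 5 − z = 5 − (z₀ + w) = (5 − z₀) − w = 4 − w.
f(z) = 1/(4 − w)^2 = (1/(4)^2) · (1 − w/(4))^{−2}.
By the binomial series (1−u)^{−2} = Σ_{n≥0} C(n+1, 1) u^n for |u|<1, with u = w/(4):
  c_n = C(n+1, 1) / (4)^(n+2).
  c_0 = 1/(4)^2 = 1/16.
  c_1 = 2/(4)^3 = 1/32.
The series is valid for |w/d| < 1, i.e. |z − z₀| < |d|.
Radius of convergence: R = |5 − z₀| = |4| = 4 (distance from z₀ to the singularity z = 5).

c_0 = 1/16, c_1 = 1/32; R = 4.


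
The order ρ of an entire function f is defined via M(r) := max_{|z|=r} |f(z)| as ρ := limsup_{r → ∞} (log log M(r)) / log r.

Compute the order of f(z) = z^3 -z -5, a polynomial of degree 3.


|f(z)| ≤ Σ|c_k|·r^k = O(r^3) as r → ∞. Polynomial growth is O(e^{r^ε}) for every ε > 0 (since r^3/e^{r^ε} → 0), so ρ ≤ ε for all ε > 0, i.e. ρ = 0. Every nonconstant polynomial has order 0.
Therefore ρ = 0.

Order ρ = 0.


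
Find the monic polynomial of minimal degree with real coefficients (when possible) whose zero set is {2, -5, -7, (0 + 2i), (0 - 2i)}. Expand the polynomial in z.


The polynomial is p(z) = ∏_{α ∈ S} (z − α), where S = {2, -5, -7, (0 + 2i), (0 - 2i)}.
Expanding the product yields: p(z) = z^5 + 10·z^4 + 15·z^3 -30·z^2 + 44·z -280.
Note conjugate pairs combine to real quadratics: (z − (0+2i))(z − (0−2i)) = z² + 4.
The resulting polynomial has degree 5 and real coefficients as required.

p(z) = z^5 + 10·z^4 + 15·z^3 -30·z^2 + 44·z -280.


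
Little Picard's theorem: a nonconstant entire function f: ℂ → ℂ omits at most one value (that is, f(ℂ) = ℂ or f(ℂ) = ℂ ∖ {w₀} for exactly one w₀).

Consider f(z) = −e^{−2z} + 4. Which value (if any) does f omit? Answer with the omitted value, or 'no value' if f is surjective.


Little Picard bounds the complement of f(ℂ) to at most one point.
e^{−2z} is never zero on ℂ, so -1·e^{−2z} takes every value in ℂ ∖ {0}. Adding 4 shifts the range to ℂ ∖ {4}. Thus f omits exactly the value 4.

Omitted value: 4.


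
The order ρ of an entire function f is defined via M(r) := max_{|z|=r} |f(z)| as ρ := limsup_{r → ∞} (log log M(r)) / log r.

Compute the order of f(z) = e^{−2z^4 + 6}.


|e^{−2z^4 + 6}| = e^{Re(-2·z^4) + 6} ≤ e^{2|z|^4 + 6} = e^{2r^4 + 6} on |z| = r, so ρ ≤ 4. Choosing z on |z|=r so that -2·z^4 is real positive (always possible by picking arg z appropriately) gives |f(z)| = e^{2r^4 + 6}, matching the bound. The additive constant 6 does not affect log log M(r) ~ 4·log r. Hence ρ = 4.
Therefore ρ = 4.

Order ρ = 4.


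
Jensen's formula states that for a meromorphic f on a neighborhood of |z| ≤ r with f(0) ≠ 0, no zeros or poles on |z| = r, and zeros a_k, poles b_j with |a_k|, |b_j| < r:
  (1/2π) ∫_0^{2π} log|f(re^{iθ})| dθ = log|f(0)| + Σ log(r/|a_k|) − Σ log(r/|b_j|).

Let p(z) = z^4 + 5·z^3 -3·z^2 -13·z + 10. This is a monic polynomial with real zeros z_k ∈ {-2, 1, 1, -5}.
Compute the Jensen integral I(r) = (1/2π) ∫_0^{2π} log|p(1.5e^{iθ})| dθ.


Zeros: -5, -2, 1, 1; r = 1.5.
Inside |z| < r: 1, 1. Outside (|z| ≥ r): -5, -2.
p(0) = 10, so log|p(0)| = log(10) = 2.3026.
Apply Jensen: I(r) = log|p(0)| + Σ_k log(r/|z_k|), summed over zeros inside |z| < r.
  log(r/|z_k|) for z_k = 1: log(1.5/1) = 0.4055
  log(r/|z_k|) for z_k = 1: log(1.5/1) = 0.4055
  Outside zeros (-5, -2) contribute nothing to the Jensen sum.
Sum over inside zeros: 0.8109.
I(r) = log|p(0)| + (inside sum) = 2.3026 + 0.8109 = 3.1135.
Note: since some zeros are outside |z| ≤ r, the simplified n·log(r) form does NOT apply — only the inside zeros contribute.

I(r) ≈ 3.1135.


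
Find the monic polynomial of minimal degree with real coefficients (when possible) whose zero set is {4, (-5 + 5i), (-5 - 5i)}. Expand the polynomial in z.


The polynomial is p(z) = ∏_{α ∈ S} (z − α), where S = {4, (-5 + 5i), (-5 - 5i)}.
Expanding the product yields: p(z) = z^3 + 6·z^2 + 10·z -200.
Note conjugate pairs combine to real quadratics: (z − (-5+5i))(z − (-5−5i)) = z² + 10z + 50.
The resulting polynomial has degree 3 and real coefficients as required.

p(z) = z^3 + 6·z^2 + 10·z -200.


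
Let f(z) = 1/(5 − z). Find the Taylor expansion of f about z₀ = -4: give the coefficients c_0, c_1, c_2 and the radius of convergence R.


Let w = z − z₀, so z = z₀ + w.
Then 5 − z = 5 − (z₀ + w) = (5 − z₀) − w = 9 − w.
f(z) = 1/(9 − w) = (1/(9)) · 1/(1 − w/(9)) = Σ_{n≥0} w^n / (9)^(n+1).
So c_n = 1/(9)^(n+1):
  c_0 = 1/(9)^1 = 1/9.
  c_1 = 1/(9)^2 = 1/81.
  c_2 = 1/(9)^3 = 1/729.
The series is valid for |w/d| < 1, i.e. |z − z₀| < |d|.
Radius of convergence: R = |5 − z₀| = |9| = 9 (distance from z₀ to the singularity z = 5).

c_0 = 1/9, c_1 = 1/81, c_2 = 1/729; R = 9.


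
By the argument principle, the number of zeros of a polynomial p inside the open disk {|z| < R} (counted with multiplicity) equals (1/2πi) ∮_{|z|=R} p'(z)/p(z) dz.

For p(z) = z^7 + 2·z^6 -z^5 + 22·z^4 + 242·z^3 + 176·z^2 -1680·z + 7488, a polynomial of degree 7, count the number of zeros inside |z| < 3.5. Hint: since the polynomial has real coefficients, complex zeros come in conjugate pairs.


The zeros of p are: (2 + 3i), (2 - 3i), (-3 + 3i), (-3 - 3i), (2 + 2i), (2 - 2i), -4.
Their magnitudes are: 3.606, 3.606, 4.243, 4.243, 2.828, 2.828, 4.
Zeros with |z| < R = 3.5: (2 + 2i), (2 - 2i).
Count = 2.
By the argument principle, (1/2πi) ∮_{|z|=R} p'(z)/p(z) dz equals exactly this count.

Number of zeros inside |z| < 3.5: 2.


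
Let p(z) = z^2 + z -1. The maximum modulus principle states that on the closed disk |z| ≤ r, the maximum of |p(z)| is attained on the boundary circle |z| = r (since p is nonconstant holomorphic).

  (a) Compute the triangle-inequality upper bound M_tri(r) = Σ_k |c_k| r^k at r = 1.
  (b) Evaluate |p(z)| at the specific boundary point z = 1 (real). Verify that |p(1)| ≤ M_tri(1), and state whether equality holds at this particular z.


Coefficients: c_0 = -1, c_1 = 1, c_2 = 1. Radius r = 1.
Part (a). Triangle bound: M_tri(r) = Σ_k |c_k| r^k
  = |-1|·1^0 + |1|·1^1 + |1|·1^2
  = 1 + 1 + 1 = 3.
This bounds M(r) := max_{|z|=r} |p(z)| from above; equality holds iff all terms c_k z^k can be made to align in phase at a single z on |z|=r.
Part (b). At z = 1 (real, on the circle |z| = r):
  p(1) = (-1)·1^0 + (1)·1^1 + (1)·1^2 = 1.
  |p(1)| = 1.
Check: |p(1)| = 1 ≤ 3 = M_tri(1). ✓ Equality does not hold at z = 1 (the coefficients have mixed signs, so the terms do not all align in phase there).

M_tri(1) = 3; |p(1)| = 1; equality at z=1: no.


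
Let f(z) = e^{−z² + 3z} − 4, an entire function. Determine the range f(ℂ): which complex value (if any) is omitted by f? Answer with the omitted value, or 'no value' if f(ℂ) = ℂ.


Little Picard bounds the complement of f(ℂ) to at most one point.
The exponent g(z) = −z² + 3z is a nonconstant polynomial, hence surjective onto ℂ. So e^{g(z)} takes every value in {e^w : w ∈ ℂ} = ℂ ∖ {0}. Adding -4 shifts the range to ℂ ∖ {-4}. f omits exactly -4.

Omitted value: -4.


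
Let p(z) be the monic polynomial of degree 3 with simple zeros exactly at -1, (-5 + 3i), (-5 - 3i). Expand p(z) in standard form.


The polynomial is p(z) = ∏_{α ∈ S} (z − α), where S = {-1, (-5 + 3i), (-5 - 3i)}.
Expanding the product yields: p(z) = z^3 + 11·z^2 + 44·z + 34.
Note conjugate pairs combine to real quadratics: (z − (-5+3i))(z − (-5−3i)) = z² + 10z + 34.
The resulting polynomial has degree 3 and real coefficients as required.

p(z) = z^3 + 11·z^2 + 44·z + 34.


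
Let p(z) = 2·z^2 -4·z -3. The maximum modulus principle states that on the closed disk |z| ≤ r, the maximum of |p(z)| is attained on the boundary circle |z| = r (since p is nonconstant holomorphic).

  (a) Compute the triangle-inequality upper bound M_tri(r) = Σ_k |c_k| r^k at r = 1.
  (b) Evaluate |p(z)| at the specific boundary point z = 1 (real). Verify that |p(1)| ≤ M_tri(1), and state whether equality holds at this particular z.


Coefficients: c_0 = -3, c_1 = -4, c_2 = 2. Radius r = 1.
Part (a). Triangle bound: M_tri(r) = Σ_k |c_k| r^k
  = |-3|·1^0 + |-4|·1^1 + |2|·1^2
  = 3 + 4 + 2 = 9.
This bounds M(r) := max_{|z|=r} |p(z)| from above; equality holds iff all terms c_k z^k can be made to align in phase at a single z on |z|=r.
Part (b). At z = 1 (real, on the circle |z| = r):
  p(1) = (-3)·1^0 + (-4)·1^1 + (2)·1^2 = -5.
  |p(1)| = 5.
Check: |p(1)| = 5 ≤ 9 = M_tri(1). ✓ Equality does not hold at z = 1 (the coefficients have mixed signs, so the terms do not all align in phase there).

M_tri(1) = 9; |p(1)| = 5; equality at z=1: no.


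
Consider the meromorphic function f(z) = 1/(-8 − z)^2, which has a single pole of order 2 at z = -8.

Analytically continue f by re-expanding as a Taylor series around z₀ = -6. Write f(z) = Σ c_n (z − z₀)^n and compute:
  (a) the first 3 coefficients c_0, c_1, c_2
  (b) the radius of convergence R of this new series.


Let w = z − z₀, so z = z₀ + w.
Then -8 − z = -8 − (z₀ + w) = (-8 − z₀) − w = -2 − w.
f(z) = 1/(-2 − w)^2 = (1/(-2)^2) · (1 − w/(-2))^{−2}.
By the binomial series (1−u)^{−2} = Σ_{n≥0} C(n+1, 1) u^n for |u|<1, with u = w/(-2):
  c_n = C(n+1, 1) / (-2)^(n+2).
  c_0 = 1/(-2)^2 = 1/4.
  c_1 = 2/(-2)^3 = -1/4.
  c_2 = 3/(-2)^4 = 3/16.
The series is valid for |w/d| < 1, i.e. |z − z₀| < |d|.
Radius of convergence: R = |-8 − z₀| = |-2| = 2 (distance from z₀ to the singularity z = -8).

c_0 = 1/4, c_1 = -1/4, c_2 = 3/16; R = 2.
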